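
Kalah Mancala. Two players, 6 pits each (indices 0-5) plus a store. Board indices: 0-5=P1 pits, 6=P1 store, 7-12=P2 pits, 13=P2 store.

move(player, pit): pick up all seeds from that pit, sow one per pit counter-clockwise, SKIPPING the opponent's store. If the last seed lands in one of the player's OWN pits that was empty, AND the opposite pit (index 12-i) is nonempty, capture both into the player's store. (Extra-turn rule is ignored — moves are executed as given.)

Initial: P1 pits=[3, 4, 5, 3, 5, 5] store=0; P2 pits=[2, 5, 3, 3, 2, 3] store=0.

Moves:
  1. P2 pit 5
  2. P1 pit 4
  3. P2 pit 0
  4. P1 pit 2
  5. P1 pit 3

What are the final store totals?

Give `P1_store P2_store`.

Move 1: P2 pit5 -> P1=[4,5,5,3,5,5](0) P2=[2,5,3,3,2,0](1)
Move 2: P1 pit4 -> P1=[4,5,5,3,0,6](1) P2=[3,6,4,3,2,0](1)
Move 3: P2 pit0 -> P1=[4,5,5,3,0,6](1) P2=[0,7,5,4,2,0](1)
Move 4: P1 pit2 -> P1=[4,5,0,4,1,7](2) P2=[1,7,5,4,2,0](1)
Move 5: P1 pit3 -> P1=[4,5,0,0,2,8](3) P2=[2,7,5,4,2,0](1)

Answer: 3 1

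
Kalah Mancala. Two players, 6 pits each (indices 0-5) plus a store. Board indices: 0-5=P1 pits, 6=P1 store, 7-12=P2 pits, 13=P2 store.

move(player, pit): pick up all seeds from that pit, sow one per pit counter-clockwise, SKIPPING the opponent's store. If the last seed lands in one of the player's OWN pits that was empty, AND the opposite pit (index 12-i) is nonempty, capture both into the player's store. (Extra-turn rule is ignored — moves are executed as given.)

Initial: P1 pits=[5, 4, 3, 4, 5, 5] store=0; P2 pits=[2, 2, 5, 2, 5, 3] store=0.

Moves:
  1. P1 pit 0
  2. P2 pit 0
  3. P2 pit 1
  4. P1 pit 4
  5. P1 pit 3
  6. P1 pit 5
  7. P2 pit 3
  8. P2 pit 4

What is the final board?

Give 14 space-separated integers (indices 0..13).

Answer: 2 7 5 1 2 1 8 3 3 9 0 0 2 2

Derivation:
Move 1: P1 pit0 -> P1=[0,5,4,5,6,6](0) P2=[2,2,5,2,5,3](0)
Move 2: P2 pit0 -> P1=[0,5,4,5,6,6](0) P2=[0,3,6,2,5,3](0)
Move 3: P2 pit1 -> P1=[0,5,4,5,6,6](0) P2=[0,0,7,3,6,3](0)
Move 4: P1 pit4 -> P1=[0,5,4,5,0,7](1) P2=[1,1,8,4,6,3](0)
Move 5: P1 pit3 -> P1=[0,5,4,0,1,8](2) P2=[2,2,8,4,6,3](0)
Move 6: P1 pit5 -> P1=[0,5,4,0,1,0](8) P2=[3,3,9,5,7,0](0)
Move 7: P2 pit3 -> P1=[1,6,4,0,1,0](8) P2=[3,3,9,0,8,1](1)
Move 8: P2 pit4 -> P1=[2,7,5,1,2,1](8) P2=[3,3,9,0,0,2](2)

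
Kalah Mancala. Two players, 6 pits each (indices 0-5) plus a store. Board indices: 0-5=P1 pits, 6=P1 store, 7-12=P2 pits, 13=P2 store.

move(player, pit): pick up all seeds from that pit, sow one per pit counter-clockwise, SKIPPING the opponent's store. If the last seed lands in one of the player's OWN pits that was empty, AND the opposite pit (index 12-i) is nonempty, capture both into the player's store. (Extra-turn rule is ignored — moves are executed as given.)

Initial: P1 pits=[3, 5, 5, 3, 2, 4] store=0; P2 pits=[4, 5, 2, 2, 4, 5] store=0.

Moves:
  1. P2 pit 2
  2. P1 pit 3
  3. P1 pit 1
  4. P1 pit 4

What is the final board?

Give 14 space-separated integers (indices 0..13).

Answer: 3 0 6 1 0 7 3 5 6 0 3 5 5 0

Derivation:
Move 1: P2 pit2 -> P1=[3,5,5,3,2,4](0) P2=[4,5,0,3,5,5](0)
Move 2: P1 pit3 -> P1=[3,5,5,0,3,5](1) P2=[4,5,0,3,5,5](0)
Move 3: P1 pit1 -> P1=[3,0,6,1,4,6](2) P2=[4,5,0,3,5,5](0)
Move 4: P1 pit4 -> P1=[3,0,6,1,0,7](3) P2=[5,6,0,3,5,5](0)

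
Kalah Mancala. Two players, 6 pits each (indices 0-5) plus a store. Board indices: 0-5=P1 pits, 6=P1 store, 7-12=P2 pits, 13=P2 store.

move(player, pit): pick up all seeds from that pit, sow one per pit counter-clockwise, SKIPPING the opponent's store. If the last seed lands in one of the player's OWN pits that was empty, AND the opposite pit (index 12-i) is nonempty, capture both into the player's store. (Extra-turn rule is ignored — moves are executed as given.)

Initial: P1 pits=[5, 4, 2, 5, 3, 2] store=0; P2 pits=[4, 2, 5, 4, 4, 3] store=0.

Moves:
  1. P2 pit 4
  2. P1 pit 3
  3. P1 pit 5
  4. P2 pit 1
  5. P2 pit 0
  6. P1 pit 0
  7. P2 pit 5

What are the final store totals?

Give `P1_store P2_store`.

Move 1: P2 pit4 -> P1=[6,5,2,5,3,2](0) P2=[4,2,5,4,0,4](1)
Move 2: P1 pit3 -> P1=[6,5,2,0,4,3](1) P2=[5,3,5,4,0,4](1)
Move 3: P1 pit5 -> P1=[6,5,2,0,4,0](2) P2=[6,4,5,4,0,4](1)
Move 4: P2 pit1 -> P1=[6,5,2,0,4,0](2) P2=[6,0,6,5,1,5](1)
Move 5: P2 pit0 -> P1=[6,5,2,0,4,0](2) P2=[0,1,7,6,2,6](2)
Move 6: P1 pit0 -> P1=[0,6,3,1,5,1](3) P2=[0,1,7,6,2,6](2)
Move 7: P2 pit5 -> P1=[1,7,4,2,6,1](3) P2=[0,1,7,6,2,0](3)

Answer: 3 3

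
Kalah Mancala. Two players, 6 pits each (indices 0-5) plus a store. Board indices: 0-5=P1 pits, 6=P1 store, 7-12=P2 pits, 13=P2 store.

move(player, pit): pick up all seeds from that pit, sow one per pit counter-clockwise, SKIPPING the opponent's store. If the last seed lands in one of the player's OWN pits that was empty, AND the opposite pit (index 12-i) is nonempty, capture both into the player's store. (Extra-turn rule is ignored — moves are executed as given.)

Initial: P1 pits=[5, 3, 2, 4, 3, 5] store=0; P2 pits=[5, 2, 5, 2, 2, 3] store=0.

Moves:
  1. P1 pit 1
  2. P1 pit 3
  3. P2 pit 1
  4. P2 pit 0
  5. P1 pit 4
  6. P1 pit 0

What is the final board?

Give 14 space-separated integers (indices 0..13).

Answer: 0 1 4 1 1 8 2 1 2 8 4 4 4 1

Derivation:
Move 1: P1 pit1 -> P1=[5,0,3,5,4,5](0) P2=[5,2,5,2,2,3](0)
Move 2: P1 pit3 -> P1=[5,0,3,0,5,6](1) P2=[6,3,5,2,2,3](0)
Move 3: P2 pit1 -> P1=[5,0,3,0,5,6](1) P2=[6,0,6,3,3,3](0)
Move 4: P2 pit0 -> P1=[5,0,3,0,5,6](1) P2=[0,1,7,4,4,4](1)
Move 5: P1 pit4 -> P1=[5,0,3,0,0,7](2) P2=[1,2,8,4,4,4](1)
Move 6: P1 pit0 -> P1=[0,1,4,1,1,8](2) P2=[1,2,8,4,4,4](1)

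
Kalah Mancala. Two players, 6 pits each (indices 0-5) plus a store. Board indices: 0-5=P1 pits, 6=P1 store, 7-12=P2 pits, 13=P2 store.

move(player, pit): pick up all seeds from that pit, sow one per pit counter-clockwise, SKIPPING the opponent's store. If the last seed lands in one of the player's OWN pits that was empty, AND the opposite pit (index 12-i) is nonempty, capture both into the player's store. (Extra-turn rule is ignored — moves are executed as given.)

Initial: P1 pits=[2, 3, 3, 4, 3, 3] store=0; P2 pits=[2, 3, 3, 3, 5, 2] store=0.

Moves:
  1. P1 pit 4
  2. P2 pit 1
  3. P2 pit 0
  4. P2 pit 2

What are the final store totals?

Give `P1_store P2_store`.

Answer: 1 1

Derivation:
Move 1: P1 pit4 -> P1=[2,3,3,4,0,4](1) P2=[3,3,3,3,5,2](0)
Move 2: P2 pit1 -> P1=[2,3,3,4,0,4](1) P2=[3,0,4,4,6,2](0)
Move 3: P2 pit0 -> P1=[2,3,3,4,0,4](1) P2=[0,1,5,5,6,2](0)
Move 4: P2 pit2 -> P1=[3,3,3,4,0,4](1) P2=[0,1,0,6,7,3](1)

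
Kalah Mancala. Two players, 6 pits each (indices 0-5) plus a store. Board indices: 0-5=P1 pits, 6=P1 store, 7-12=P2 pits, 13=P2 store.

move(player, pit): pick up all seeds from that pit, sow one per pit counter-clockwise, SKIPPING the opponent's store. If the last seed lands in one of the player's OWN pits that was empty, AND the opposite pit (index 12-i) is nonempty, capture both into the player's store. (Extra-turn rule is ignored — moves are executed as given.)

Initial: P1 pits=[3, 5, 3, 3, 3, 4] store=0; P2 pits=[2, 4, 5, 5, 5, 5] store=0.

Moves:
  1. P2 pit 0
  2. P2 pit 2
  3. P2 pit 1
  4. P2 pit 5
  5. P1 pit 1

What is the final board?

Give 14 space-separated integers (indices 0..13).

Answer: 5 0 5 5 5 6 1 1 1 1 7 7 0 3

Derivation:
Move 1: P2 pit0 -> P1=[3,5,3,3,3,4](0) P2=[0,5,6,5,5,5](0)
Move 2: P2 pit2 -> P1=[4,6,3,3,3,4](0) P2=[0,5,0,6,6,6](1)
Move 3: P2 pit1 -> P1=[4,6,3,3,3,4](0) P2=[0,0,1,7,7,7](2)
Move 4: P2 pit5 -> P1=[5,7,4,4,4,5](0) P2=[0,0,1,7,7,0](3)
Move 5: P1 pit1 -> P1=[5,0,5,5,5,6](1) P2=[1,1,1,7,7,0](3)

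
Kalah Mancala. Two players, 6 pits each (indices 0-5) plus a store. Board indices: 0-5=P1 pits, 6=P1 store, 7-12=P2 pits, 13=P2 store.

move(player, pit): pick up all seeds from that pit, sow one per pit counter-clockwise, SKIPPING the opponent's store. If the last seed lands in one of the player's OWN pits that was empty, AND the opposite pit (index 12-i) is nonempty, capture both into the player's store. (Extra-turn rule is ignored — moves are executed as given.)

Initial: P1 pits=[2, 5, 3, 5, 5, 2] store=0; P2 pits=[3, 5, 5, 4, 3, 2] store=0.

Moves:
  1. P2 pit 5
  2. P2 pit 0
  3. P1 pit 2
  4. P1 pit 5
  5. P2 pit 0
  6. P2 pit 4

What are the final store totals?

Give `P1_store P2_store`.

Answer: 1 2

Derivation:
Move 1: P2 pit5 -> P1=[3,5,3,5,5,2](0) P2=[3,5,5,4,3,0](1)
Move 2: P2 pit0 -> P1=[3,5,3,5,5,2](0) P2=[0,6,6,5,3,0](1)
Move 3: P1 pit2 -> P1=[3,5,0,6,6,3](0) P2=[0,6,6,5,3,0](1)
Move 4: P1 pit5 -> P1=[3,5,0,6,6,0](1) P2=[1,7,6,5,3,0](1)
Move 5: P2 pit0 -> P1=[3,5,0,6,6,0](1) P2=[0,8,6,5,3,0](1)
Move 6: P2 pit4 -> P1=[4,5,0,6,6,0](1) P2=[0,8,6,5,0,1](2)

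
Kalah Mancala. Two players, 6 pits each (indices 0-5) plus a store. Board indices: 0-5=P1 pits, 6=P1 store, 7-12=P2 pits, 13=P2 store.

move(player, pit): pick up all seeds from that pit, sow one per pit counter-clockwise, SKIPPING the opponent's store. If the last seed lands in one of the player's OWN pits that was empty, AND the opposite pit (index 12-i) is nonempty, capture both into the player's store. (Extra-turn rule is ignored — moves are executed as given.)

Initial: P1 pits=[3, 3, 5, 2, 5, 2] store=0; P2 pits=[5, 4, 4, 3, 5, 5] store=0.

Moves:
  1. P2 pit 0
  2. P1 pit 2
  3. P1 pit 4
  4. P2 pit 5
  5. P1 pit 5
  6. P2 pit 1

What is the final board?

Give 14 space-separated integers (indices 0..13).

Move 1: P2 pit0 -> P1=[3,3,5,2,5,2](0) P2=[0,5,5,4,6,6](0)
Move 2: P1 pit2 -> P1=[3,3,0,3,6,3](1) P2=[1,5,5,4,6,6](0)
Move 3: P1 pit4 -> P1=[3,3,0,3,0,4](2) P2=[2,6,6,5,6,6](0)
Move 4: P2 pit5 -> P1=[4,4,1,4,1,4](2) P2=[2,6,6,5,6,0](1)
Move 5: P1 pit5 -> P1=[4,4,1,4,1,0](3) P2=[3,7,7,5,6,0](1)
Move 6: P2 pit1 -> P1=[5,5,1,4,1,0](3) P2=[3,0,8,6,7,1](2)

Answer: 5 5 1 4 1 0 3 3 0 8 6 7 1 2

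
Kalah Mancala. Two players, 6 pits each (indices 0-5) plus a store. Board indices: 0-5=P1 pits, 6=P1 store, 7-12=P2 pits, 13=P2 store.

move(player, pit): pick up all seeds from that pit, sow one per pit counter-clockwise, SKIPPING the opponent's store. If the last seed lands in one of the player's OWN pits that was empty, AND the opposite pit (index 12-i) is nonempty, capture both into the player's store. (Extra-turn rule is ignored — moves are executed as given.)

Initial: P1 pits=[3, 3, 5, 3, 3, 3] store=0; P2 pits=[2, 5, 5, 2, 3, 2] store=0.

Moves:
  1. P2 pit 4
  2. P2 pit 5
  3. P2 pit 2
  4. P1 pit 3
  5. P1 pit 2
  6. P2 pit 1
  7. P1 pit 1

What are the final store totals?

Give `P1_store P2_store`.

Answer: 2 4

Derivation:
Move 1: P2 pit4 -> P1=[4,3,5,3,3,3](0) P2=[2,5,5,2,0,3](1)
Move 2: P2 pit5 -> P1=[5,4,5,3,3,3](0) P2=[2,5,5,2,0,0](2)
Move 3: P2 pit2 -> P1=[6,4,5,3,3,3](0) P2=[2,5,0,3,1,1](3)
Move 4: P1 pit3 -> P1=[6,4,5,0,4,4](1) P2=[2,5,0,3,1,1](3)
Move 5: P1 pit2 -> P1=[6,4,0,1,5,5](2) P2=[3,5,0,3,1,1](3)
Move 6: P2 pit1 -> P1=[6,4,0,1,5,5](2) P2=[3,0,1,4,2,2](4)
Move 7: P1 pit1 -> P1=[6,0,1,2,6,6](2) P2=[3,0,1,4,2,2](4)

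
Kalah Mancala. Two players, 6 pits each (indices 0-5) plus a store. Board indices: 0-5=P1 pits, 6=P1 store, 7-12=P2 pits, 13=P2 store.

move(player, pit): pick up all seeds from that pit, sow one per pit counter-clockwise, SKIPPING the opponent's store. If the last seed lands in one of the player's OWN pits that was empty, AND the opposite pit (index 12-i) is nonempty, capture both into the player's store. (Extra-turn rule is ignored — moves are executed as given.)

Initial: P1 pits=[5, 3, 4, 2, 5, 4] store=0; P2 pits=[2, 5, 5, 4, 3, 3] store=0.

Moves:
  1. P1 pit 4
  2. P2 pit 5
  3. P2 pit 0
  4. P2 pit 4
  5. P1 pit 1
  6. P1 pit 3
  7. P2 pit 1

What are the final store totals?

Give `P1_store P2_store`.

Answer: 2 3

Derivation:
Move 1: P1 pit4 -> P1=[5,3,4,2,0,5](1) P2=[3,6,6,4,3,3](0)
Move 2: P2 pit5 -> P1=[6,4,4,2,0,5](1) P2=[3,6,6,4,3,0](1)
Move 3: P2 pit0 -> P1=[6,4,4,2,0,5](1) P2=[0,7,7,5,3,0](1)
Move 4: P2 pit4 -> P1=[7,4,4,2,0,5](1) P2=[0,7,7,5,0,1](2)
Move 5: P1 pit1 -> P1=[7,0,5,3,1,6](1) P2=[0,7,7,5,0,1](2)
Move 6: P1 pit3 -> P1=[7,0,5,0,2,7](2) P2=[0,7,7,5,0,1](2)
Move 7: P2 pit1 -> P1=[8,1,5,0,2,7](2) P2=[0,0,8,6,1,2](3)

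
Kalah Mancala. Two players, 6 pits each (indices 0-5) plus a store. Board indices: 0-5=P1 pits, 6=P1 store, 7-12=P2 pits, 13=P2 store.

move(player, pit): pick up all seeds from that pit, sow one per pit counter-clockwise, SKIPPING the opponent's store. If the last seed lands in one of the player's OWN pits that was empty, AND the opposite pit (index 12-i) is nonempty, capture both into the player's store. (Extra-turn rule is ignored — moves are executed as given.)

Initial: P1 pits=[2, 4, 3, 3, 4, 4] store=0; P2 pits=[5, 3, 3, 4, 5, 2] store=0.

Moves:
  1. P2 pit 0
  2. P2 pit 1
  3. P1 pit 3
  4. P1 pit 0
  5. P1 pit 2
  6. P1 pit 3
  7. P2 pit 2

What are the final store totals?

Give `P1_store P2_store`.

Move 1: P2 pit0 -> P1=[2,4,3,3,4,4](0) P2=[0,4,4,5,6,3](0)
Move 2: P2 pit1 -> P1=[2,4,3,3,4,4](0) P2=[0,0,5,6,7,4](0)
Move 3: P1 pit3 -> P1=[2,4,3,0,5,5](1) P2=[0,0,5,6,7,4](0)
Move 4: P1 pit0 -> P1=[0,5,4,0,5,5](1) P2=[0,0,5,6,7,4](0)
Move 5: P1 pit2 -> P1=[0,5,0,1,6,6](2) P2=[0,0,5,6,7,4](0)
Move 6: P1 pit3 -> P1=[0,5,0,0,7,6](2) P2=[0,0,5,6,7,4](0)
Move 7: P2 pit2 -> P1=[1,5,0,0,7,6](2) P2=[0,0,0,7,8,5](1)

Answer: 2 1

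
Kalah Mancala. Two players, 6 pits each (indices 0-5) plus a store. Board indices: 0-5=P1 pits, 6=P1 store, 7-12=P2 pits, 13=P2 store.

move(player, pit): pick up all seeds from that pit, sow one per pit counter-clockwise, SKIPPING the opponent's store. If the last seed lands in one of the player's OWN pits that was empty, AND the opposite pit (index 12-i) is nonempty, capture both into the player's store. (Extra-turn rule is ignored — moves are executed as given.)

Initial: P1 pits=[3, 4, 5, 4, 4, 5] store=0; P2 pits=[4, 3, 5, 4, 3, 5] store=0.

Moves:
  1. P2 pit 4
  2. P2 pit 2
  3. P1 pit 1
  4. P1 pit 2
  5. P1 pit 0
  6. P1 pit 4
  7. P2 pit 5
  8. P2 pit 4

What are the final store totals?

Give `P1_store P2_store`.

Move 1: P2 pit4 -> P1=[4,4,5,4,4,5](0) P2=[4,3,5,4,0,6](1)
Move 2: P2 pit2 -> P1=[5,4,5,4,4,5](0) P2=[4,3,0,5,1,7](2)
Move 3: P1 pit1 -> P1=[5,0,6,5,5,6](0) P2=[4,3,0,5,1,7](2)
Move 4: P1 pit2 -> P1=[5,0,0,6,6,7](1) P2=[5,4,0,5,1,7](2)
Move 5: P1 pit0 -> P1=[0,1,1,7,7,8](1) P2=[5,4,0,5,1,7](2)
Move 6: P1 pit4 -> P1=[0,1,1,7,0,9](2) P2=[6,5,1,6,2,7](2)
Move 7: P2 pit5 -> P1=[1,2,2,8,1,10](2) P2=[6,5,1,6,2,0](3)
Move 8: P2 pit4 -> P1=[1,2,2,8,1,10](2) P2=[6,5,1,6,0,1](4)

Answer: 2 4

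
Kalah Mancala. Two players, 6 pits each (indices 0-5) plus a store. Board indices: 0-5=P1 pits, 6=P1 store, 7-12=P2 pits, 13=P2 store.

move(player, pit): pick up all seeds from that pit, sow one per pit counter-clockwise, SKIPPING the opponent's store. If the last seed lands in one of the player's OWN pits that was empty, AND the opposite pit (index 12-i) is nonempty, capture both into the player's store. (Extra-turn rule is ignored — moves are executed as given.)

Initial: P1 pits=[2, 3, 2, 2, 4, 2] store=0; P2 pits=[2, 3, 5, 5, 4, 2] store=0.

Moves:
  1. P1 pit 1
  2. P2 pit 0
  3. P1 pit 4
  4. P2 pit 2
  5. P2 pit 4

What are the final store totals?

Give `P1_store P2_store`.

Answer: 1 2

Derivation:
Move 1: P1 pit1 -> P1=[2,0,3,3,5,2](0) P2=[2,3,5,5,4,2](0)
Move 2: P2 pit0 -> P1=[2,0,3,3,5,2](0) P2=[0,4,6,5,4,2](0)
Move 3: P1 pit4 -> P1=[2,0,3,3,0,3](1) P2=[1,5,7,5,4,2](0)
Move 4: P2 pit2 -> P1=[3,1,4,3,0,3](1) P2=[1,5,0,6,5,3](1)
Move 5: P2 pit4 -> P1=[4,2,5,3,0,3](1) P2=[1,5,0,6,0,4](2)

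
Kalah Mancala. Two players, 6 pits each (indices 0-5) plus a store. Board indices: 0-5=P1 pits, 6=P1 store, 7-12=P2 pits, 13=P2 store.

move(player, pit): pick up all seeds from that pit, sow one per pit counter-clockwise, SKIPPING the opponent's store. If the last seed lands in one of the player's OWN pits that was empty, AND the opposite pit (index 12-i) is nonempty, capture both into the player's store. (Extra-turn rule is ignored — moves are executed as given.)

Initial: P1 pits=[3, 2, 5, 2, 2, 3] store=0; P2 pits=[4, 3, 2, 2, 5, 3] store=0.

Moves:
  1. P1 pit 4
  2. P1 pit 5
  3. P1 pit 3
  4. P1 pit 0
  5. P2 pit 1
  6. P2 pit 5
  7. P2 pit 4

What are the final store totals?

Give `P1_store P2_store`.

Answer: 12 2

Derivation:
Move 1: P1 pit4 -> P1=[3,2,5,2,0,4](1) P2=[4,3,2,2,5,3](0)
Move 2: P1 pit5 -> P1=[3,2,5,2,0,0](2) P2=[5,4,3,2,5,3](0)
Move 3: P1 pit3 -> P1=[3,2,5,0,1,0](8) P2=[0,4,3,2,5,3](0)
Move 4: P1 pit0 -> P1=[0,3,6,0,1,0](12) P2=[0,4,0,2,5,3](0)
Move 5: P2 pit1 -> P1=[0,3,6,0,1,0](12) P2=[0,0,1,3,6,4](0)
Move 6: P2 pit5 -> P1=[1,4,7,0,1,0](12) P2=[0,0,1,3,6,0](1)
Move 7: P2 pit4 -> P1=[2,5,8,1,1,0](12) P2=[0,0,1,3,0,1](2)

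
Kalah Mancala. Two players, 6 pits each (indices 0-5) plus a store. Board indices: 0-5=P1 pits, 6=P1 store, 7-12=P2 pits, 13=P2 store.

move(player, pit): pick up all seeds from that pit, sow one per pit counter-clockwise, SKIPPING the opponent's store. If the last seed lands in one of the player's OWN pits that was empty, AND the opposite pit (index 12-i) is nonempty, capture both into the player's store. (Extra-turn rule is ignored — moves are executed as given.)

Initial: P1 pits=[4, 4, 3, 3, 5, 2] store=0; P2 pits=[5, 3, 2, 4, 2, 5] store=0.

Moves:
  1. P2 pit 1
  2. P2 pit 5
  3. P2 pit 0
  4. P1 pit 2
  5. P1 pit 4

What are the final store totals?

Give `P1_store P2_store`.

Move 1: P2 pit1 -> P1=[4,4,3,3,5,2](0) P2=[5,0,3,5,3,5](0)
Move 2: P2 pit5 -> P1=[5,5,4,4,5,2](0) P2=[5,0,3,5,3,0](1)
Move 3: P2 pit0 -> P1=[0,5,4,4,5,2](0) P2=[0,1,4,6,4,0](7)
Move 4: P1 pit2 -> P1=[0,5,0,5,6,3](1) P2=[0,1,4,6,4,0](7)
Move 5: P1 pit4 -> P1=[0,5,0,5,0,4](2) P2=[1,2,5,7,4,0](7)

Answer: 2 7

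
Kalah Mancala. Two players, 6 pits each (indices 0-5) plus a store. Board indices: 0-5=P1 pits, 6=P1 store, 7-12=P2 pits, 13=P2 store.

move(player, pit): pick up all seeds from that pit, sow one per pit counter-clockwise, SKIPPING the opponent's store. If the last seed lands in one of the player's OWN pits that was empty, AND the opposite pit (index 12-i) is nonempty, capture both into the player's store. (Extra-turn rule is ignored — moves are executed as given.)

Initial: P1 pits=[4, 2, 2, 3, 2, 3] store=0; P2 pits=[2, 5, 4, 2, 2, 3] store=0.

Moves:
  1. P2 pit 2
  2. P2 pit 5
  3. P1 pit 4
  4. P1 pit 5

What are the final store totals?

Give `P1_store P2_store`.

Answer: 2 2

Derivation:
Move 1: P2 pit2 -> P1=[4,2,2,3,2,3](0) P2=[2,5,0,3,3,4](1)
Move 2: P2 pit5 -> P1=[5,3,3,3,2,3](0) P2=[2,5,0,3,3,0](2)
Move 3: P1 pit4 -> P1=[5,3,3,3,0,4](1) P2=[2,5,0,3,3,0](2)
Move 4: P1 pit5 -> P1=[5,3,3,3,0,0](2) P2=[3,6,1,3,3,0](2)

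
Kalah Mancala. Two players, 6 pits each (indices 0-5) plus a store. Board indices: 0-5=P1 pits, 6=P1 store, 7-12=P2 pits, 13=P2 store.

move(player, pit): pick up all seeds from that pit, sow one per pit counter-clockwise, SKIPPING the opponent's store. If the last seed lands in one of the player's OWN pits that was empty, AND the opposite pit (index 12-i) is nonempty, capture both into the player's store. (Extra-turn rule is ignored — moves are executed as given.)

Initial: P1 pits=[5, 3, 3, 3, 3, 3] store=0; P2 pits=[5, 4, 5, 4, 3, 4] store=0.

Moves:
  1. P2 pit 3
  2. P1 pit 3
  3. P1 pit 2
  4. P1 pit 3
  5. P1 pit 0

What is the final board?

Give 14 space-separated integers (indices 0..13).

Move 1: P2 pit3 -> P1=[6,3,3,3,3,3](0) P2=[5,4,5,0,4,5](1)
Move 2: P1 pit3 -> P1=[6,3,3,0,4,4](1) P2=[5,4,5,0,4,5](1)
Move 3: P1 pit2 -> P1=[6,3,0,1,5,5](1) P2=[5,4,5,0,4,5](1)
Move 4: P1 pit3 -> P1=[6,3,0,0,6,5](1) P2=[5,4,5,0,4,5](1)
Move 5: P1 pit0 -> P1=[0,4,1,1,7,6](2) P2=[5,4,5,0,4,5](1)

Answer: 0 4 1 1 7 6 2 5 4 5 0 4 5 1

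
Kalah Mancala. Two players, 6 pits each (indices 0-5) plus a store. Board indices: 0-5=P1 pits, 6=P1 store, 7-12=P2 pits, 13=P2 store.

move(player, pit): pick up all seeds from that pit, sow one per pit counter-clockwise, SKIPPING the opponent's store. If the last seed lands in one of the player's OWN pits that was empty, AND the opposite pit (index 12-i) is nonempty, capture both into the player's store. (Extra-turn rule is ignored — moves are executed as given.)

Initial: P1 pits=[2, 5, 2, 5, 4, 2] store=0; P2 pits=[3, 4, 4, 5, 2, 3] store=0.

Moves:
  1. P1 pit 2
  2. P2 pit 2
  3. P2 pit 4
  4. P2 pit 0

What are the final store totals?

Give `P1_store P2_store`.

Move 1: P1 pit2 -> P1=[2,5,0,6,5,2](0) P2=[3,4,4,5,2,3](0)
Move 2: P2 pit2 -> P1=[2,5,0,6,5,2](0) P2=[3,4,0,6,3,4](1)
Move 3: P2 pit4 -> P1=[3,5,0,6,5,2](0) P2=[3,4,0,6,0,5](2)
Move 4: P2 pit0 -> P1=[3,5,0,6,5,2](0) P2=[0,5,1,7,0,5](2)

Answer: 0 2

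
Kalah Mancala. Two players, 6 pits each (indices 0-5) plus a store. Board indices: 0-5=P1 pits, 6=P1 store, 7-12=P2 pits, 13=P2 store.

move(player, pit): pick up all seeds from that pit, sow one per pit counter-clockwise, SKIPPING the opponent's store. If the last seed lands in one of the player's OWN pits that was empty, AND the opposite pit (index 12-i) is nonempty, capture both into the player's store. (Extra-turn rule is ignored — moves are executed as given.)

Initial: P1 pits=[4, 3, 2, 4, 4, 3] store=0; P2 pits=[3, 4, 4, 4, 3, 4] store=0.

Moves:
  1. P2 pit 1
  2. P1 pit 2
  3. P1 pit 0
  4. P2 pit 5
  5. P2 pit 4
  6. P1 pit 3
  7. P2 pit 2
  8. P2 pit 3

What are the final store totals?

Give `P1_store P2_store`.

Move 1: P2 pit1 -> P1=[4,3,2,4,4,3](0) P2=[3,0,5,5,4,5](0)
Move 2: P1 pit2 -> P1=[4,3,0,5,5,3](0) P2=[3,0,5,5,4,5](0)
Move 3: P1 pit0 -> P1=[0,4,1,6,6,3](0) P2=[3,0,5,5,4,5](0)
Move 4: P2 pit5 -> P1=[1,5,2,7,6,3](0) P2=[3,0,5,5,4,0](1)
Move 5: P2 pit4 -> P1=[2,6,2,7,6,3](0) P2=[3,0,5,5,0,1](2)
Move 6: P1 pit3 -> P1=[2,6,2,0,7,4](1) P2=[4,1,6,6,0,1](2)
Move 7: P2 pit2 -> P1=[3,7,2,0,7,4](1) P2=[4,1,0,7,1,2](3)
Move 8: P2 pit3 -> P1=[4,8,3,1,7,4](1) P2=[4,1,0,0,2,3](4)

Answer: 1 4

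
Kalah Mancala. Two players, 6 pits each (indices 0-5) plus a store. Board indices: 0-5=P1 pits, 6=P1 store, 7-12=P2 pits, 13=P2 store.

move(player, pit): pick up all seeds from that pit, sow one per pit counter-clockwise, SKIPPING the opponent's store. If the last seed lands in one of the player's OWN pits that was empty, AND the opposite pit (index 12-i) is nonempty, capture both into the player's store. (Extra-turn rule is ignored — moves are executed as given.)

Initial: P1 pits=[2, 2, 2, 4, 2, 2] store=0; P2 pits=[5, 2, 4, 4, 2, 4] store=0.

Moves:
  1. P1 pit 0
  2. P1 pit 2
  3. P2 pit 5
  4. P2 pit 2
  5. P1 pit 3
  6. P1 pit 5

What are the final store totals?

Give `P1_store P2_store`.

Move 1: P1 pit0 -> P1=[0,3,3,4,2,2](0) P2=[5,2,4,4,2,4](0)
Move 2: P1 pit2 -> P1=[0,3,0,5,3,3](0) P2=[5,2,4,4,2,4](0)
Move 3: P2 pit5 -> P1=[1,4,1,5,3,3](0) P2=[5,2,4,4,2,0](1)
Move 4: P2 pit2 -> P1=[1,4,1,5,3,3](0) P2=[5,2,0,5,3,1](2)
Move 5: P1 pit3 -> P1=[1,4,1,0,4,4](1) P2=[6,3,0,5,3,1](2)
Move 6: P1 pit5 -> P1=[1,4,1,0,4,0](2) P2=[7,4,1,5,3,1](2)

Answer: 2 2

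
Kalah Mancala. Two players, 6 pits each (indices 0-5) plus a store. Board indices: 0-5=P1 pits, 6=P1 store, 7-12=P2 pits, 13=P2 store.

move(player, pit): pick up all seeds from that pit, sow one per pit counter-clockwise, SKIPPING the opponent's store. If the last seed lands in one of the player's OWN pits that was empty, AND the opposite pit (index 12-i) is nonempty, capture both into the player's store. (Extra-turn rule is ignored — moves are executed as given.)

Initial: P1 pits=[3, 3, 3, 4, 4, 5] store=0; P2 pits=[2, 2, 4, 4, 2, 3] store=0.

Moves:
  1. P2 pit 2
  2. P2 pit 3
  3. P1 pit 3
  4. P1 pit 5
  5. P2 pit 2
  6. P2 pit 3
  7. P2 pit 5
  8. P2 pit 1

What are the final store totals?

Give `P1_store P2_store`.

Move 1: P2 pit2 -> P1=[3,3,3,4,4,5](0) P2=[2,2,0,5,3,4](1)
Move 2: P2 pit3 -> P1=[4,4,3,4,4,5](0) P2=[2,2,0,0,4,5](2)
Move 3: P1 pit3 -> P1=[4,4,3,0,5,6](1) P2=[3,2,0,0,4,5](2)
Move 4: P1 pit5 -> P1=[4,4,3,0,5,0](2) P2=[4,3,1,1,5,5](2)
Move 5: P2 pit2 -> P1=[4,4,3,0,5,0](2) P2=[4,3,0,2,5,5](2)
Move 6: P2 pit3 -> P1=[4,4,3,0,5,0](2) P2=[4,3,0,0,6,6](2)
Move 7: P2 pit5 -> P1=[5,5,4,1,6,0](2) P2=[4,3,0,0,6,0](3)
Move 8: P2 pit1 -> P1=[5,5,4,1,6,0](2) P2=[4,0,1,1,7,0](3)

Answer: 2 3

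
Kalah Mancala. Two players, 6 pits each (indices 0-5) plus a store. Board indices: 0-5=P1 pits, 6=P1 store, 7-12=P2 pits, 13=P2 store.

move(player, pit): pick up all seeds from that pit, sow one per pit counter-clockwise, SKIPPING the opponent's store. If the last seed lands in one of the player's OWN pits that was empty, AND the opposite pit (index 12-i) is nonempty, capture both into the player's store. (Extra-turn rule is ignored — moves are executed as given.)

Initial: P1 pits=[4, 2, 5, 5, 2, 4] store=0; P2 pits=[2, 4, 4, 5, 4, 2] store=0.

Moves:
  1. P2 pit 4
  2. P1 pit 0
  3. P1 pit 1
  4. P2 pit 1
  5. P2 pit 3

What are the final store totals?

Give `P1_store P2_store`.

Move 1: P2 pit4 -> P1=[5,3,5,5,2,4](0) P2=[2,4,4,5,0,3](1)
Move 2: P1 pit0 -> P1=[0,4,6,6,3,5](0) P2=[2,4,4,5,0,3](1)
Move 3: P1 pit1 -> P1=[0,0,7,7,4,6](0) P2=[2,4,4,5,0,3](1)
Move 4: P2 pit1 -> P1=[0,0,7,7,4,6](0) P2=[2,0,5,6,1,4](1)
Move 5: P2 pit3 -> P1=[1,1,8,7,4,6](0) P2=[2,0,5,0,2,5](2)

Answer: 0 2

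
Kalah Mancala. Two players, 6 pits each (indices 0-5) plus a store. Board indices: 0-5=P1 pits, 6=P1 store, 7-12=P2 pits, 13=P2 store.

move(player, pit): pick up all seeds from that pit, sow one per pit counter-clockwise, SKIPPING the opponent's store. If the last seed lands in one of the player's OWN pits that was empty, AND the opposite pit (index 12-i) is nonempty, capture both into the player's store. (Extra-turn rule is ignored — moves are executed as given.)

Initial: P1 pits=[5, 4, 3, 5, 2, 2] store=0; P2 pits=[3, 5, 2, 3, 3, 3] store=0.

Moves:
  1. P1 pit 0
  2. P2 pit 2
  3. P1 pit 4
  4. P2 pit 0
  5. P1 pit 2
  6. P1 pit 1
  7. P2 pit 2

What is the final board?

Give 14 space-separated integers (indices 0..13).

Move 1: P1 pit0 -> P1=[0,5,4,6,3,3](0) P2=[3,5,2,3,3,3](0)
Move 2: P2 pit2 -> P1=[0,5,4,6,3,3](0) P2=[3,5,0,4,4,3](0)
Move 3: P1 pit4 -> P1=[0,5,4,6,0,4](1) P2=[4,5,0,4,4,3](0)
Move 4: P2 pit0 -> P1=[0,5,4,6,0,4](1) P2=[0,6,1,5,5,3](0)
Move 5: P1 pit2 -> P1=[0,5,0,7,1,5](2) P2=[0,6,1,5,5,3](0)
Move 6: P1 pit1 -> P1=[0,0,1,8,2,6](3) P2=[0,6,1,5,5,3](0)
Move 7: P2 pit2 -> P1=[0,0,1,8,2,6](3) P2=[0,6,0,6,5,3](0)

Answer: 0 0 1 8 2 6 3 0 6 0 6 5 3 0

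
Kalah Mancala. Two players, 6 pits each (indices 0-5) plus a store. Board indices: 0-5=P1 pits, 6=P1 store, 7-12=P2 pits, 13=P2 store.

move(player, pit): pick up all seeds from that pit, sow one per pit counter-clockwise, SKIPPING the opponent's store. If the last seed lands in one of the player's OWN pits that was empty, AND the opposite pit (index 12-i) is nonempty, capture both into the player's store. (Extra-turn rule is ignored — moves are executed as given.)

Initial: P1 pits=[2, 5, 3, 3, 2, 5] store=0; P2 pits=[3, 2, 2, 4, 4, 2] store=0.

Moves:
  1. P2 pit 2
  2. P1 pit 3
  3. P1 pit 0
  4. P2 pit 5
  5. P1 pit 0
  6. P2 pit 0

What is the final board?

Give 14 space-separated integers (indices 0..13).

Move 1: P2 pit2 -> P1=[2,5,3,3,2,5](0) P2=[3,2,0,5,5,2](0)
Move 2: P1 pit3 -> P1=[2,5,3,0,3,6](1) P2=[3,2,0,5,5,2](0)
Move 3: P1 pit0 -> P1=[0,6,4,0,3,6](1) P2=[3,2,0,5,5,2](0)
Move 4: P2 pit5 -> P1=[1,6,4,0,3,6](1) P2=[3,2,0,5,5,0](1)
Move 5: P1 pit0 -> P1=[0,7,4,0,3,6](1) P2=[3,2,0,5,5,0](1)
Move 6: P2 pit0 -> P1=[0,7,4,0,3,6](1) P2=[0,3,1,6,5,0](1)

Answer: 0 7 4 0 3 6 1 0 3 1 6 5 0 1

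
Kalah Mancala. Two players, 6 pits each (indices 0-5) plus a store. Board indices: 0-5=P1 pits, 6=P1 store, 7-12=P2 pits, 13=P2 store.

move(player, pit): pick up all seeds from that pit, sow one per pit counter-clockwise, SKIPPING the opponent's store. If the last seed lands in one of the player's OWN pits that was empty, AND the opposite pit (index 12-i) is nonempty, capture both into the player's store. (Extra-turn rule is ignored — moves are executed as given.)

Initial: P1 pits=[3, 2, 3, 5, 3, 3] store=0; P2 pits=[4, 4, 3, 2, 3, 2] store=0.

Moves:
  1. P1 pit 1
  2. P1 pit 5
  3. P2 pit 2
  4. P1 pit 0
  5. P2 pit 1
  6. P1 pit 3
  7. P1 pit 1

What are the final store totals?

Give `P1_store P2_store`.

Move 1: P1 pit1 -> P1=[3,0,4,6,3,3](0) P2=[4,4,3,2,3,2](0)
Move 2: P1 pit5 -> P1=[3,0,4,6,3,0](1) P2=[5,5,3,2,3,2](0)
Move 3: P2 pit2 -> P1=[3,0,4,6,3,0](1) P2=[5,5,0,3,4,3](0)
Move 4: P1 pit0 -> P1=[0,1,5,7,3,0](1) P2=[5,5,0,3,4,3](0)
Move 5: P2 pit1 -> P1=[0,1,5,7,3,0](1) P2=[5,0,1,4,5,4](1)
Move 6: P1 pit3 -> P1=[0,1,5,0,4,1](2) P2=[6,1,2,5,5,4](1)
Move 7: P1 pit1 -> P1=[0,0,6,0,4,1](2) P2=[6,1,2,5,5,4](1)

Answer: 2 1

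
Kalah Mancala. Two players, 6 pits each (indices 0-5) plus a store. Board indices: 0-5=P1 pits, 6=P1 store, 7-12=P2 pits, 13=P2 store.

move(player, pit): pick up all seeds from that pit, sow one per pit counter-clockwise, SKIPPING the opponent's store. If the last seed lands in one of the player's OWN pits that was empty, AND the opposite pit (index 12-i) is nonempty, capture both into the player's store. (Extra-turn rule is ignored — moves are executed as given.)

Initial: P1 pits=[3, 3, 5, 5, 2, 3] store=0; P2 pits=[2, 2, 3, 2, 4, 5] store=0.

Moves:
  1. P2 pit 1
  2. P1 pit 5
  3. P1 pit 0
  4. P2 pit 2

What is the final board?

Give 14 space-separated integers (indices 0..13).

Answer: 0 4 6 6 2 0 1 3 1 0 4 5 6 1

Derivation:
Move 1: P2 pit1 -> P1=[3,3,5,5,2,3](0) P2=[2,0,4,3,4,5](0)
Move 2: P1 pit5 -> P1=[3,3,5,5,2,0](1) P2=[3,1,4,3,4,5](0)
Move 3: P1 pit0 -> P1=[0,4,6,6,2,0](1) P2=[3,1,4,3,4,5](0)
Move 4: P2 pit2 -> P1=[0,4,6,6,2,0](1) P2=[3,1,0,4,5,6](1)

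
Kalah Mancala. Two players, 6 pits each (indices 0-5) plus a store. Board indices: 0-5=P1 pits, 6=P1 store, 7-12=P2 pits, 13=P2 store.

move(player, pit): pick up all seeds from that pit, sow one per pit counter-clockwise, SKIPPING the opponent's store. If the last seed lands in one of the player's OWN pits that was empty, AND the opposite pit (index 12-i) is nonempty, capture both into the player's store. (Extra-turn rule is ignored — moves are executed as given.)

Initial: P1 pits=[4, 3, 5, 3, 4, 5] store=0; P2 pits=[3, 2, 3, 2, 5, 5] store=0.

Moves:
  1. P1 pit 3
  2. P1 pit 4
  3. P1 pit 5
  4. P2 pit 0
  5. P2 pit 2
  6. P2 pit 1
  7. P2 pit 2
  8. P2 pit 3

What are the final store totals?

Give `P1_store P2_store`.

Move 1: P1 pit3 -> P1=[4,3,5,0,5,6](1) P2=[3,2,3,2,5,5](0)
Move 2: P1 pit4 -> P1=[4,3,5,0,0,7](2) P2=[4,3,4,2,5,5](0)
Move 3: P1 pit5 -> P1=[4,3,5,0,0,0](3) P2=[5,4,5,3,6,6](0)
Move 4: P2 pit0 -> P1=[4,3,5,0,0,0](3) P2=[0,5,6,4,7,7](0)
Move 5: P2 pit2 -> P1=[5,4,5,0,0,0](3) P2=[0,5,0,5,8,8](1)
Move 6: P2 pit1 -> P1=[5,4,5,0,0,0](3) P2=[0,0,1,6,9,9](2)
Move 7: P2 pit2 -> P1=[5,4,5,0,0,0](3) P2=[0,0,0,7,9,9](2)
Move 8: P2 pit3 -> P1=[6,5,6,1,0,0](3) P2=[0,0,0,0,10,10](3)

Answer: 3 3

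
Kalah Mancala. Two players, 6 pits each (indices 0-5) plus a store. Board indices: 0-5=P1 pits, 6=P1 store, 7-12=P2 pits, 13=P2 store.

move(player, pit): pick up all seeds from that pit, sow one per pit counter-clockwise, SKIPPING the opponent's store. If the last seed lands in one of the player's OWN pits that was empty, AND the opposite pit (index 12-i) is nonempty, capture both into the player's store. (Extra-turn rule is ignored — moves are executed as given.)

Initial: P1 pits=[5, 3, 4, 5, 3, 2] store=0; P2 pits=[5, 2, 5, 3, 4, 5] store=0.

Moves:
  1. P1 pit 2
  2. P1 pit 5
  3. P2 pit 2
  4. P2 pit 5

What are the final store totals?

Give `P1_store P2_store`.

Answer: 2 2

Derivation:
Move 1: P1 pit2 -> P1=[5,3,0,6,4,3](1) P2=[5,2,5,3,4,5](0)
Move 2: P1 pit5 -> P1=[5,3,0,6,4,0](2) P2=[6,3,5,3,4,5](0)
Move 3: P2 pit2 -> P1=[6,3,0,6,4,0](2) P2=[6,3,0,4,5,6](1)
Move 4: P2 pit5 -> P1=[7,4,1,7,5,0](2) P2=[6,3,0,4,5,0](2)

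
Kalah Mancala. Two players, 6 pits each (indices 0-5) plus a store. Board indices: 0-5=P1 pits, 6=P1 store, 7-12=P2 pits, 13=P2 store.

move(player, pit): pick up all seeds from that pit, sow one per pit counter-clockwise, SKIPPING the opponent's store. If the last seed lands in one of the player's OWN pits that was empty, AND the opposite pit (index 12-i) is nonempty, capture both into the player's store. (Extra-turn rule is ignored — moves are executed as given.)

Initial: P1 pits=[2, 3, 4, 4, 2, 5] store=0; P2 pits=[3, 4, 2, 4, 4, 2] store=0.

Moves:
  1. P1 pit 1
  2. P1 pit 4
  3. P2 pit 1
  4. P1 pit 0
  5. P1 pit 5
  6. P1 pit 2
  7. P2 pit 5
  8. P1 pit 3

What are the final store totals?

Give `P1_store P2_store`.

Answer: 4 1

Derivation:
Move 1: P1 pit1 -> P1=[2,0,5,5,3,5](0) P2=[3,4,2,4,4,2](0)
Move 2: P1 pit4 -> P1=[2,0,5,5,0,6](1) P2=[4,4,2,4,4,2](0)
Move 3: P2 pit1 -> P1=[2,0,5,5,0,6](1) P2=[4,0,3,5,5,3](0)
Move 4: P1 pit0 -> P1=[0,1,6,5,0,6](1) P2=[4,0,3,5,5,3](0)
Move 5: P1 pit5 -> P1=[0,1,6,5,0,0](2) P2=[5,1,4,6,6,3](0)
Move 6: P1 pit2 -> P1=[0,1,0,6,1,1](3) P2=[6,2,4,6,6,3](0)
Move 7: P2 pit5 -> P1=[1,2,0,6,1,1](3) P2=[6,2,4,6,6,0](1)
Move 8: P1 pit3 -> P1=[1,2,0,0,2,2](4) P2=[7,3,5,6,6,0](1)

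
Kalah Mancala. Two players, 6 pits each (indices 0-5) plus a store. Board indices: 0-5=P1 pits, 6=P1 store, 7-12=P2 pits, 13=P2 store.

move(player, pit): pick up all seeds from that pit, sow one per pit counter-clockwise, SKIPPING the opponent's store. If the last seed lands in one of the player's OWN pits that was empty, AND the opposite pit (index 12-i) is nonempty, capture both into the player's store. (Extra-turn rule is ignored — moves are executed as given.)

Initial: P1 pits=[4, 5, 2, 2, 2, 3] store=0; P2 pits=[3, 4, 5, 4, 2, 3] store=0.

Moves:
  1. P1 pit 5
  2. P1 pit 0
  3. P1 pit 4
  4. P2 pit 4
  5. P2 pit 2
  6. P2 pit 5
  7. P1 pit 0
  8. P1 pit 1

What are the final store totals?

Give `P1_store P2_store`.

Answer: 3 3

Derivation:
Move 1: P1 pit5 -> P1=[4,5,2,2,2,0](1) P2=[4,5,5,4,2,3](0)
Move 2: P1 pit0 -> P1=[0,6,3,3,3,0](1) P2=[4,5,5,4,2,3](0)
Move 3: P1 pit4 -> P1=[0,6,3,3,0,1](2) P2=[5,5,5,4,2,3](0)
Move 4: P2 pit4 -> P1=[0,6,3,3,0,1](2) P2=[5,5,5,4,0,4](1)
Move 5: P2 pit2 -> P1=[1,6,3,3,0,1](2) P2=[5,5,0,5,1,5](2)
Move 6: P2 pit5 -> P1=[2,7,4,4,0,1](2) P2=[5,5,0,5,1,0](3)
Move 7: P1 pit0 -> P1=[0,8,5,4,0,1](2) P2=[5,5,0,5,1,0](3)
Move 8: P1 pit1 -> P1=[0,0,6,5,1,2](3) P2=[6,6,1,5,1,0](3)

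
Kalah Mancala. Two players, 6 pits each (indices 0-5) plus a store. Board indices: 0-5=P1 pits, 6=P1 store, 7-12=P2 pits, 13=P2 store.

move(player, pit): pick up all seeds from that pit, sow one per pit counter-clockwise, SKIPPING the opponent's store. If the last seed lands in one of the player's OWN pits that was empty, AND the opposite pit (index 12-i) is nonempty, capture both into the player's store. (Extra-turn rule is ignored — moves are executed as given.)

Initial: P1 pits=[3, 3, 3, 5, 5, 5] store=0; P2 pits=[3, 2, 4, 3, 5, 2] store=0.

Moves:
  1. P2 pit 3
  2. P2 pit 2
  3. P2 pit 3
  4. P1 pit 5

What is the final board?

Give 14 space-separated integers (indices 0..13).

Move 1: P2 pit3 -> P1=[3,3,3,5,5,5](0) P2=[3,2,4,0,6,3](1)
Move 2: P2 pit2 -> P1=[3,3,3,5,5,5](0) P2=[3,2,0,1,7,4](2)
Move 3: P2 pit3 -> P1=[3,3,3,5,5,5](0) P2=[3,2,0,0,8,4](2)
Move 4: P1 pit5 -> P1=[3,3,3,5,5,0](1) P2=[4,3,1,1,8,4](2)

Answer: 3 3 3 5 5 0 1 4 3 1 1 8 4 2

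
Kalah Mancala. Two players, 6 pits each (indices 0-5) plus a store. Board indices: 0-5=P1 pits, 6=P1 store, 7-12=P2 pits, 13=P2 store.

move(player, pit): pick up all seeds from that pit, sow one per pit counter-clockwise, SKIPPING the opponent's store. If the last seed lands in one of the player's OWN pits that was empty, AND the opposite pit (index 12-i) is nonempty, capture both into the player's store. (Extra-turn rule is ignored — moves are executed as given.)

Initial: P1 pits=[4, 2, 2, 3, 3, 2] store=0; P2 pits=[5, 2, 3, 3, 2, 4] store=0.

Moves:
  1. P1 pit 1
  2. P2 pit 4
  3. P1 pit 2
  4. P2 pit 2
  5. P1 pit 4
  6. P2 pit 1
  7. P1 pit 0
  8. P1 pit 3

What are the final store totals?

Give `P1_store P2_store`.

Answer: 2 1

Derivation:
Move 1: P1 pit1 -> P1=[4,0,3,4,3,2](0) P2=[5,2,3,3,2,4](0)
Move 2: P2 pit4 -> P1=[4,0,3,4,3,2](0) P2=[5,2,3,3,0,5](1)
Move 3: P1 pit2 -> P1=[4,0,0,5,4,3](0) P2=[5,2,3,3,0,5](1)
Move 4: P2 pit2 -> P1=[4,0,0,5,4,3](0) P2=[5,2,0,4,1,6](1)
Move 5: P1 pit4 -> P1=[4,0,0,5,0,4](1) P2=[6,3,0,4,1,6](1)
Move 6: P2 pit1 -> P1=[4,0,0,5,0,4](1) P2=[6,0,1,5,2,6](1)
Move 7: P1 pit0 -> P1=[0,1,1,6,1,4](1) P2=[6,0,1,5,2,6](1)
Move 8: P1 pit3 -> P1=[0,1,1,0,2,5](2) P2=[7,1,2,5,2,6](1)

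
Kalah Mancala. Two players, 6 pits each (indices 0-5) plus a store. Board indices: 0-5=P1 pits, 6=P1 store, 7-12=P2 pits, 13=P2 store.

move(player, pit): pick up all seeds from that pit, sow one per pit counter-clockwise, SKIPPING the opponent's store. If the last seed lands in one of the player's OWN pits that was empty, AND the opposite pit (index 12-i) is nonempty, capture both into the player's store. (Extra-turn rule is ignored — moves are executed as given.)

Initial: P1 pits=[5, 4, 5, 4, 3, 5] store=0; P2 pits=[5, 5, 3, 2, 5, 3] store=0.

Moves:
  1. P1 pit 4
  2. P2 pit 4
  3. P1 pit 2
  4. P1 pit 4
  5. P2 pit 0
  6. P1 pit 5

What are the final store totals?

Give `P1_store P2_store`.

Answer: 3 2

Derivation:
Move 1: P1 pit4 -> P1=[5,4,5,4,0,6](1) P2=[6,5,3,2,5,3](0)
Move 2: P2 pit4 -> P1=[6,5,6,4,0,6](1) P2=[6,5,3,2,0,4](1)
Move 3: P1 pit2 -> P1=[6,5,0,5,1,7](2) P2=[7,6,3,2,0,4](1)
Move 4: P1 pit4 -> P1=[6,5,0,5,0,8](2) P2=[7,6,3,2,0,4](1)
Move 5: P2 pit0 -> P1=[7,5,0,5,0,8](2) P2=[0,7,4,3,1,5](2)
Move 6: P1 pit5 -> P1=[8,5,0,5,0,0](3) P2=[1,8,5,4,2,6](2)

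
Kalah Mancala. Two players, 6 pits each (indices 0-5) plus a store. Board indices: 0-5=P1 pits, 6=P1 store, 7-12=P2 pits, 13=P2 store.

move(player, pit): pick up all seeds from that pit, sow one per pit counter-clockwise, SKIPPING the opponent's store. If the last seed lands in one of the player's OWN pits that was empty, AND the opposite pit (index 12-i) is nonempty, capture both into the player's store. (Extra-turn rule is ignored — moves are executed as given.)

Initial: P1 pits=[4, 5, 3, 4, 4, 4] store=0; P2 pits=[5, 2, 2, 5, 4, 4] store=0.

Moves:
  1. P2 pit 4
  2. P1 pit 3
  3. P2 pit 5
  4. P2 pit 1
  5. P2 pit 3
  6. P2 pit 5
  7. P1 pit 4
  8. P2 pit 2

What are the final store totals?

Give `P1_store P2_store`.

Move 1: P2 pit4 -> P1=[5,6,3,4,4,4](0) P2=[5,2,2,5,0,5](1)
Move 2: P1 pit3 -> P1=[5,6,3,0,5,5](1) P2=[6,2,2,5,0,5](1)
Move 3: P2 pit5 -> P1=[6,7,4,1,5,5](1) P2=[6,2,2,5,0,0](2)
Move 4: P2 pit1 -> P1=[6,7,4,1,5,5](1) P2=[6,0,3,6,0,0](2)
Move 5: P2 pit3 -> P1=[7,8,5,1,5,5](1) P2=[6,0,3,0,1,1](3)
Move 6: P2 pit5 -> P1=[7,8,5,1,5,5](1) P2=[6,0,3,0,1,0](4)
Move 7: P1 pit4 -> P1=[7,8,5,1,0,6](2) P2=[7,1,4,0,1,0](4)
Move 8: P2 pit2 -> P1=[7,8,5,1,0,6](2) P2=[7,1,0,1,2,1](5)

Answer: 2 5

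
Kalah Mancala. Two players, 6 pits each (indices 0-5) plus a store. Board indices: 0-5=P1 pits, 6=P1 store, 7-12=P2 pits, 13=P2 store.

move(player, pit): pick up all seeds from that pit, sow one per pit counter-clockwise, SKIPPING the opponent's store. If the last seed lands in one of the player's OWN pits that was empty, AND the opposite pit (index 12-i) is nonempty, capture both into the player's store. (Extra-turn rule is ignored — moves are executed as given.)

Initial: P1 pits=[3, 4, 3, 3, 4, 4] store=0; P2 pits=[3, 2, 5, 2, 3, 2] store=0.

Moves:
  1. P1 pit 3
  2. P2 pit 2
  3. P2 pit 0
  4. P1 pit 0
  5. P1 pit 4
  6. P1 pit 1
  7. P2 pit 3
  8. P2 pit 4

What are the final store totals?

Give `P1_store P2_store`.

Move 1: P1 pit3 -> P1=[3,4,3,0,5,5](1) P2=[3,2,5,2,3,2](0)
Move 2: P2 pit2 -> P1=[4,4,3,0,5,5](1) P2=[3,2,0,3,4,3](1)
Move 3: P2 pit0 -> P1=[4,4,3,0,5,5](1) P2=[0,3,1,4,4,3](1)
Move 4: P1 pit0 -> P1=[0,5,4,1,6,5](1) P2=[0,3,1,4,4,3](1)
Move 5: P1 pit4 -> P1=[0,5,4,1,0,6](2) P2=[1,4,2,5,4,3](1)
Move 6: P1 pit1 -> P1=[0,0,5,2,1,7](3) P2=[1,4,2,5,4,3](1)
Move 7: P2 pit3 -> P1=[1,1,5,2,1,7](3) P2=[1,4,2,0,5,4](2)
Move 8: P2 pit4 -> P1=[2,2,6,2,1,7](3) P2=[1,4,2,0,0,5](3)

Answer: 3 3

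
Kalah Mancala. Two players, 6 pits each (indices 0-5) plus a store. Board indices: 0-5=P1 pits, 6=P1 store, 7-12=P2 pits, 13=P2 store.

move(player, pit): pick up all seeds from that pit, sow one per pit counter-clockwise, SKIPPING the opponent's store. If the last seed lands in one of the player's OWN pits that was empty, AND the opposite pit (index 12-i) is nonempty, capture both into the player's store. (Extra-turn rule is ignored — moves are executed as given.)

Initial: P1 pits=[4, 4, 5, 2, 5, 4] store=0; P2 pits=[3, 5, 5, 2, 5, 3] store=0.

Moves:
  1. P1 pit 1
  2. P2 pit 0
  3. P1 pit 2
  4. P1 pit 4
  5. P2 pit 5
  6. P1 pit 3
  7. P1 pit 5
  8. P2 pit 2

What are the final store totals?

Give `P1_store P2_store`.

Move 1: P1 pit1 -> P1=[4,0,6,3,6,5](0) P2=[3,5,5,2,5,3](0)
Move 2: P2 pit0 -> P1=[4,0,6,3,6,5](0) P2=[0,6,6,3,5,3](0)
Move 3: P1 pit2 -> P1=[4,0,0,4,7,6](1) P2=[1,7,6,3,5,3](0)
Move 4: P1 pit4 -> P1=[4,0,0,4,0,7](2) P2=[2,8,7,4,6,3](0)
Move 5: P2 pit5 -> P1=[5,1,0,4,0,7](2) P2=[2,8,7,4,6,0](1)
Move 6: P1 pit3 -> P1=[5,1,0,0,1,8](3) P2=[3,8,7,4,6,0](1)
Move 7: P1 pit5 -> P1=[6,1,0,0,1,0](4) P2=[4,9,8,5,7,1](1)
Move 8: P2 pit2 -> P1=[7,2,1,1,1,0](4) P2=[4,9,0,6,8,2](2)

Answer: 4 2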